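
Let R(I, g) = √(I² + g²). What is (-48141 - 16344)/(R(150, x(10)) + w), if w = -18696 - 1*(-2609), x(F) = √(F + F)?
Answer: 1037370195/258769049 + 128970*√5630/258769049 ≈ 4.0463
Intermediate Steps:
x(F) = √2*√F (x(F) = √(2*F) = √2*√F)
w = -16087 (w = -18696 + 2609 = -16087)
(-48141 - 16344)/(R(150, x(10)) + w) = (-48141 - 16344)/(√(150² + (√2*√10)²) - 16087) = -64485/(√(22500 + (2*√5)²) - 16087) = -64485/(√(22500 + 20) - 16087) = -64485/(√22520 - 16087) = -64485/(2*√5630 - 16087) = -64485/(-16087 + 2*√5630)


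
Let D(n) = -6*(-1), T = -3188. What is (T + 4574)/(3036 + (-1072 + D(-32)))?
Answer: 693/985 ≈ 0.70355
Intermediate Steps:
D(n) = 6
(T + 4574)/(3036 + (-1072 + D(-32))) = (-3188 + 4574)/(3036 + (-1072 + 6)) = 1386/(3036 - 1066) = 1386/1970 = 1386*(1/1970) = 693/985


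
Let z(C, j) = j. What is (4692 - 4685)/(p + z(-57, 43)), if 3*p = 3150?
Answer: 7/1093 ≈ 0.0064044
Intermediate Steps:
p = 1050 (p = (⅓)*3150 = 1050)
(4692 - 4685)/(p + z(-57, 43)) = (4692 - 4685)/(1050 + 43) = 7/1093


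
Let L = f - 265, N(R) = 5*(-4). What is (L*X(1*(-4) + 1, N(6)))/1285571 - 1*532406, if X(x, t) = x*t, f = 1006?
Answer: -684445669366/1285571 ≈ -5.3241e+5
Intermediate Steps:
N(R) = -20
X(x, t) = t*x
L = 741 (L = 1006 - 265 = 741)
(L*X(1*(-4) + 1, N(6)))/1285571 - 1*532406 = (741*(-20*(1*(-4) + 1)))/1285571 - 1*532406 = (741*(-20*(-4 + 1)))*(1/1285571) - 532406 = (741*(-20*(-3)))*(1/1285571) - 532406 = (741*60)*(1/1285571) - 532406 = 44460*(1/1285571) - 532406 = 44460/1285571 - 532406 = -684445669366/1285571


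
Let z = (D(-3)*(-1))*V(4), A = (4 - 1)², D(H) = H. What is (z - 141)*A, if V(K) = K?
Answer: -1161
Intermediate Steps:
A = 9 (A = 3² = 9)
z = 12 (z = -3*(-1)*4 = 3*4 = 12)
(z - 141)*A = (12 - 141)*9 = -129*9 = -1161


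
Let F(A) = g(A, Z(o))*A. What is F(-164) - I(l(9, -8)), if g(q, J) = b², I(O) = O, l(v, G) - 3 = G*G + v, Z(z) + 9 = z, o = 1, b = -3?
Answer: -1552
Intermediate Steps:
Z(z) = -9 + z
l(v, G) = 3 + v + G² (l(v, G) = 3 + (G*G + v) = 3 + (G² + v) = 3 + (v + G²) = 3 + v + G²)
g(q, J) = 9 (g(q, J) = (-3)² = 9)
F(A) = 9*A
F(-164) - I(l(9, -8)) = 9*(-164) - (3 + 9 + (-8)²) = -1476 - (3 + 9 + 64) = -1476 - 1*76 = -1476 - 76 = -1552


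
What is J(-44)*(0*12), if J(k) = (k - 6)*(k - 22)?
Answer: 0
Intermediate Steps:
J(k) = (-22 + k)*(-6 + k) (J(k) = (-6 + k)*(-22 + k) = (-22 + k)*(-6 + k))
J(-44)*(0*12) = (132 + (-44)² - 28*(-44))*(0*12) = (132 + 1936 + 1232)*0 = 3300*0 = 0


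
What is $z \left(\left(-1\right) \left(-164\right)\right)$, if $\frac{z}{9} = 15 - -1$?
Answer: $23616$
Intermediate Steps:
$z = 144$ ($z = 9 \left(15 - -1\right) = 9 \left(15 + 1\right) = 9 \cdot 16 = 144$)
$z \left(\left(-1\right) \left(-164\right)\right) = 144 \left(\left(-1\right) \left(-164\right)\right) = 144 \cdot 164 = 23616$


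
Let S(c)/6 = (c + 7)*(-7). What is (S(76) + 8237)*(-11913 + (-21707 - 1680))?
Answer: -167710300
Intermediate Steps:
S(c) = -294 - 42*c (S(c) = 6*((c + 7)*(-7)) = 6*((7 + c)*(-7)) = 6*(-49 - 7*c) = -294 - 42*c)
(S(76) + 8237)*(-11913 + (-21707 - 1680)) = ((-294 - 42*76) + 8237)*(-11913 + (-21707 - 1680)) = ((-294 - 3192) + 8237)*(-11913 - 23387) = (-3486 + 8237)*(-35300) = 4751*(-35300) = -167710300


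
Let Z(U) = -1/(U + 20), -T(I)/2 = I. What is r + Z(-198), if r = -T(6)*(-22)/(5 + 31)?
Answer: -3913/534 ≈ -7.3277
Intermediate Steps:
T(I) = -2*I
Z(U) = -1/(20 + U)
r = -22/3 (r = --2*6*(-22)/(5 + 31) = -(-12*(-22))/36 = -264/36 = -1*22/3 = -22/3 ≈ -7.3333)
r + Z(-198) = -22/3 - 1/(20 - 198) = -22/3 - 1/(-178) = -22/3 - 1*(-1/178) = -22/3 + 1/178 = -3913/534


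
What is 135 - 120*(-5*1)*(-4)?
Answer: -2265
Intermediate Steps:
135 - 120*(-5*1)*(-4) = 135 - (-600)*(-4) = 135 - 120*20 = 135 - 2400 = -2265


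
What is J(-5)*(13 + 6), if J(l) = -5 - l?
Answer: 0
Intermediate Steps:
J(-5)*(13 + 6) = (-5 - 1*(-5))*(13 + 6) = (-5 + 5)*19 = 0*19 = 0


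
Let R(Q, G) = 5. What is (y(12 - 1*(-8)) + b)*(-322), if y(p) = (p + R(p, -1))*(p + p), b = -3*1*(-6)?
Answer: -327796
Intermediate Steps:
b = 18 (b = -3*(-6) = 18)
y(p) = 2*p*(5 + p) (y(p) = (p + 5)*(p + p) = (5 + p)*(2*p) = 2*p*(5 + p))
(y(12 - 1*(-8)) + b)*(-322) = (2*(12 - 1*(-8))*(5 + (12 - 1*(-8))) + 18)*(-322) = (2*(12 + 8)*(5 + (12 + 8)) + 18)*(-322) = (2*20*(5 + 20) + 18)*(-322) = (2*20*25 + 18)*(-322) = (1000 + 18)*(-322) = 1018*(-322) = -327796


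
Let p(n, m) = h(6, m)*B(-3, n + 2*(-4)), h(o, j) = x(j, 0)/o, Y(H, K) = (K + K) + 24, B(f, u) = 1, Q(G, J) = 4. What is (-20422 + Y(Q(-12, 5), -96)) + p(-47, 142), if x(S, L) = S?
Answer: -61699/3 ≈ -20566.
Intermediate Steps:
Y(H, K) = 24 + 2*K (Y(H, K) = 2*K + 24 = 24 + 2*K)
h(o, j) = j/o
p(n, m) = m/6 (p(n, m) = (m/6)*1 = m/6)
(-20422 + Y(Q(-12, 5), -96)) + p(-47, 142) = (-20422 + (24 + 2*(-96))) + (1/6)*142 = (-20422 + (24 - 192)) + 71/3 = (-20422 - 168) + 71/3 = -20590 + 71/3 = -61699/3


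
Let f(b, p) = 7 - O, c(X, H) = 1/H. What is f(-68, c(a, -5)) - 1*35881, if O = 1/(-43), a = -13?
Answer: -1542581/43 ≈ -35874.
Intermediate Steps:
O = -1/43 ≈ -0.023256
f(b, p) = 302/43 (f(b, p) = 7 - 1*(-1/43) = 7 + 1/43 = 302/43)
f(-68, c(a, -5)) - 1*35881 = 302/43 - 1*35881 = 302/43 - 35881 = -1542581/43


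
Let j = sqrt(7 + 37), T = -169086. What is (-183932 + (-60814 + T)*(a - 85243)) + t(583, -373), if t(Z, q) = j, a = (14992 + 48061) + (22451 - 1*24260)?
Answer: 5517186168 + 2*sqrt(11) ≈ 5.5172e+9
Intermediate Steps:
a = 61244 (a = 63053 + (22451 - 24260) = 63053 - 1809 = 61244)
j = 2*sqrt(11) (j = sqrt(44) = 2*sqrt(11) ≈ 6.6332)
t(Z, q) = 2*sqrt(11)
(-183932 + (-60814 + T)*(a - 85243)) + t(583, -373) = (-183932 + (-60814 - 169086)*(61244 - 85243)) + 2*sqrt(11) = (-183932 - 229900*(-23999)) + 2*sqrt(11) = (-183932 + 5517370100) + 2*sqrt(11) = 5517186168 + 2*sqrt(11)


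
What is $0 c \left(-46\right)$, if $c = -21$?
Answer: $0$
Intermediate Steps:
$0 c \left(-46\right) = 0 \left(-21\right) \left(-46\right) = 0 \left(-46\right) = 0$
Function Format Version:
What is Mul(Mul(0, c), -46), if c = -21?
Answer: 0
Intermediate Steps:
Mul(Mul(0, c), -46) = Mul(Mul(0, -21), -46) = Mul(0, -46) = 0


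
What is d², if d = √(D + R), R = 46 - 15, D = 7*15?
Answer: 136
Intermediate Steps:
D = 105
R = 31
d = 2*√34 (d = √(105 + 31) = √136 = 2*√34 ≈ 11.662)
d² = (2*√34)² = 136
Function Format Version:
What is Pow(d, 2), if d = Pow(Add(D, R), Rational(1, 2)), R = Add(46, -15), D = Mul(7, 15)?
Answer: 136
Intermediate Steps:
D = 105
R = 31
d = Mul(2, Pow(34, Rational(1, 2))) (d = Pow(Add(105, 31), Rational(1, 2)) = Pow(136, Rational(1, 2)) = Mul(2, Pow(34, Rational(1, 2))) ≈ 11.662)
Pow(d, 2) = Pow(Mul(2, Pow(34, Rational(1, 2))), 2) = 136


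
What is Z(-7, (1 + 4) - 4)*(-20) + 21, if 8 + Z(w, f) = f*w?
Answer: 321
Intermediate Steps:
Z(w, f) = -8 + f*w
Z(-7, (1 + 4) - 4)*(-20) + 21 = (-8 + ((1 + 4) - 4)*(-7))*(-20) + 21 = (-8 + (5 - 4)*(-7))*(-20) + 21 = (-8 + 1*(-7))*(-20) + 21 = (-8 - 7)*(-20) + 21 = -15*(-20) + 21 = 300 + 21 = 321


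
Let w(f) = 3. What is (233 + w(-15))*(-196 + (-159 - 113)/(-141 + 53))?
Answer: -500792/11 ≈ -45527.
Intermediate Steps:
(233 + w(-15))*(-196 + (-159 - 113)/(-141 + 53)) = (233 + 3)*(-196 + (-159 - 113)/(-141 + 53)) = 236*(-196 - 272/(-88)) = 236*(-196 - 272*(-1/88)) = 236*(-196 + 34/11) = 236*(-2122/11) = -500792/11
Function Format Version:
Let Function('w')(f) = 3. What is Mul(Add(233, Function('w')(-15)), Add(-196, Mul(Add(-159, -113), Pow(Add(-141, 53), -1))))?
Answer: Rational(-500792, 11) ≈ -45527.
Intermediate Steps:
Mul(Add(233, Function('w')(-15)), Add(-196, Mul(Add(-159, -113), Pow(Add(-141, 53), -1)))) = Mul(Add(233, 3), Add(-196, Mul(Add(-159, -113), Pow(Add(-141, 53), -1)))) = Mul(236, Add(-196, Mul(-272, Pow(-88, -1)))) = Mul(236, Add(-196, Mul(-272, Rational(-1, 88)))) = Mul(236, Add(-196, Rational(34, 11))) = Mul(236, Rational(-2122, 11)) = Rational(-500792, 11)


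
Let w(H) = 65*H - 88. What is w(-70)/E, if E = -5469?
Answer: 1546/1823 ≈ 0.84805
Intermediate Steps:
w(H) = -88 + 65*H
w(-70)/E = (-88 + 65*(-70))/(-5469) = (-88 - 4550)*(-1/5469) = -4638*(-1/5469) = 1546/1823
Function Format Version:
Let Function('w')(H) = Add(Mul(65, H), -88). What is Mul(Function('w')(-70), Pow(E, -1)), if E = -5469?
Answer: Rational(1546, 1823) ≈ 0.84805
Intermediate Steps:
Function('w')(H) = Add(-88, Mul(65, H))
Mul(Function('w')(-70), Pow(E, -1)) = Mul(Add(-88, Mul(65, -70)), Pow(-5469, -1)) = Mul(Add(-88, -4550), Rational(-1, 5469)) = Mul(-4638, Rational(-1, 5469)) = Rational(1546, 1823)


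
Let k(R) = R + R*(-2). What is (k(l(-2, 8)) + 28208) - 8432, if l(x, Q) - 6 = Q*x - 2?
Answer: 19788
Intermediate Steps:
l(x, Q) = 4 + Q*x (l(x, Q) = 6 + (Q*x - 2) = 6 + (-2 + Q*x) = 4 + Q*x)
k(R) = -R (k(R) = R - 2*R = -R)
(k(l(-2, 8)) + 28208) - 8432 = (-(4 + 8*(-2)) + 28208) - 8432 = (-(4 - 16) + 28208) - 8432 = (-1*(-12) + 28208) - 8432 = (12 + 28208) - 8432 = 28220 - 8432 = 19788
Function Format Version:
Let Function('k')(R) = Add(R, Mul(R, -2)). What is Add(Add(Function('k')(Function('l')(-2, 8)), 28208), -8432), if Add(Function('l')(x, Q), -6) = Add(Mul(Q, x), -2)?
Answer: 19788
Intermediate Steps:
Function('l')(x, Q) = Add(4, Mul(Q, x)) (Function('l')(x, Q) = Add(6, Add(Mul(Q, x), -2)) = Add(6, Add(-2, Mul(Q, x))) = Add(4, Mul(Q, x)))
Function('k')(R) = Mul(-1, R) (Function('k')(R) = Add(R, Mul(-2, R)) = Mul(-1, R))
Add(Add(Function('k')(Function('l')(-2, 8)), 28208), -8432) = Add(Add(Mul(-1, Add(4, Mul(8, -2))), 28208), -8432) = Add(Add(Mul(-1, Add(4, -16)), 28208), -8432) = Add(Add(Mul(-1, -12), 28208), -8432) = Add(Add(12, 28208), -8432) = Add(28220, -8432) = 19788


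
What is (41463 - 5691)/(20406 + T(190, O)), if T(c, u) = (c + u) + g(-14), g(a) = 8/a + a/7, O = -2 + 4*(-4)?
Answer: 62601/36007 ≈ 1.7386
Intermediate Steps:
O = -18 (O = -2 - 16 = -18)
g(a) = 8/a + a/7 (g(a) = 8/a + a*(1/7) = 8/a + a/7)
T(c, u) = -18/7 + c + u (T(c, u) = (c + u) + (8/(-14) + (1/7)*(-14)) = (c + u) + (8*(-1/14) - 2) = (c + u) + (-4/7 - 2) = (c + u) - 18/7 = -18/7 + c + u)
(41463 - 5691)/(20406 + T(190, O)) = (41463 - 5691)/(20406 + (-18/7 + 190 - 18)) = 35772/(20406 + 1186/7) = 35772/(144028/7) = 35772*(7/144028) = 62601/36007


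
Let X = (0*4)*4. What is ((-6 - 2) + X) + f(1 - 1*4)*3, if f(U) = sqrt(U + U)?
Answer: -8 + 3*I*sqrt(6) ≈ -8.0 + 7.3485*I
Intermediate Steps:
X = 0 (X = 0*4 = 0)
f(U) = sqrt(2)*sqrt(U) (f(U) = sqrt(2*U) = sqrt(2)*sqrt(U))
((-6 - 2) + X) + f(1 - 1*4)*3 = ((-6 - 2) + 0) + (sqrt(2)*sqrt(1 - 1*4))*3 = (-8 + 0) + (sqrt(2)*sqrt(1 - 4))*3 = -8 + (sqrt(2)*sqrt(-3))*3 = -8 + (sqrt(2)*(I*sqrt(3)))*3 = -8 + (I*sqrt(6))*3 = -8 + 3*I*sqrt(6)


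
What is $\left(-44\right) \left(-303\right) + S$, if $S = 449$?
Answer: $13781$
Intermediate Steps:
$\left(-44\right) \left(-303\right) + S = \left(-44\right) \left(-303\right) + 449 = 13332 + 449 = 13781$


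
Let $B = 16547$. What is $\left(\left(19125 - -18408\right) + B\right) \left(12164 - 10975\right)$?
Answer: $64301120$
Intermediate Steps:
$\left(\left(19125 - -18408\right) + B\right) \left(12164 - 10975\right) = \left(\left(19125 - -18408\right) + 16547\right) \left(12164 - 10975\right) = \left(\left(19125 + 18408\right) + 16547\right) 1189 = \left(37533 + 16547\right) 1189 = 54080 \cdot 1189 = 64301120$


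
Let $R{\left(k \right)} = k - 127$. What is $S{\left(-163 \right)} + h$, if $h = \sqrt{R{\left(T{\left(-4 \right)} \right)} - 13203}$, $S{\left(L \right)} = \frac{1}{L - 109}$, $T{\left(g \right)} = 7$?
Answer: $- \frac{1}{272} + i \sqrt{13323} \approx -0.0036765 + 115.43 i$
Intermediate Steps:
$S{\left(L \right)} = \frac{1}{-109 + L}$
$R{\left(k \right)} = -127 + k$
$h = i \sqrt{13323}$ ($h = \sqrt{\left(-127 + 7\right) - 13203} = \sqrt{-120 - 13203} = \sqrt{-13323} = i \sqrt{13323} \approx 115.43 i$)
$S{\left(-163 \right)} + h = \frac{1}{-109 - 163} + i \sqrt{13323} = \frac{1}{-272} + i \sqrt{13323} = - \frac{1}{272} + i \sqrt{13323}$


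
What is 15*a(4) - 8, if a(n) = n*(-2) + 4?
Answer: -68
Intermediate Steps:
a(n) = 4 - 2*n (a(n) = -2*n + 4 = 4 - 2*n)
15*a(4) - 8 = 15*(4 - 2*4) - 8 = 15*(4 - 8) - 8 = 15*(-4) - 8 = -60 - 8 = -68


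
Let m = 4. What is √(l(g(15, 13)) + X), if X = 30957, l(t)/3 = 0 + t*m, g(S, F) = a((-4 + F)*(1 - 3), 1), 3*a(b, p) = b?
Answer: √30885 ≈ 175.74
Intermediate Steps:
a(b, p) = b/3
g(S, F) = 8/3 - 2*F/3 (g(S, F) = ((-4 + F)*(1 - 3))/3 = ((-4 + F)*(-2))/3 = (8 - 2*F)/3 = 8/3 - 2*F/3)
l(t) = 12*t (l(t) = 3*(0 + t*4) = 3*(0 + 4*t) = 3*(4*t) = 12*t)
√(l(g(15, 13)) + X) = √(12*(8/3 - ⅔*13) + 30957) = √(12*(8/3 - 26/3) + 30957) = √(12*(-6) + 30957) = √(-72 + 30957) = √30885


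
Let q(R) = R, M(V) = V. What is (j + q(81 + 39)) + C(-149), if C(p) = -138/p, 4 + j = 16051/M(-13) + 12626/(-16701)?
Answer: -36184008775/32349837 ≈ -1118.5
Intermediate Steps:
j = -269100341/217113 (j = -4 + (16051/(-13) + 12626/(-16701)) = -4 + (16051*(-1/13) + 12626*(-1/16701)) = -4 + (-16051/13 - 12626/16701) = -4 - 268231889/217113 = -269100341/217113 ≈ -1239.4)
(j + q(81 + 39)) + C(-149) = (-269100341/217113 + (81 + 39)) - 138/(-149) = (-269100341/217113 + 120) - 138*(-1/149) = -243046781/217113 + 138/149 = -36184008775/32349837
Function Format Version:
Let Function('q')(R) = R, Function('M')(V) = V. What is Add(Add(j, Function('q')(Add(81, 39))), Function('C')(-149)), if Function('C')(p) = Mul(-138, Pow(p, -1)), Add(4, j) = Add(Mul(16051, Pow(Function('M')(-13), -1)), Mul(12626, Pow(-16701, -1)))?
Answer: Rational(-36184008775, 32349837) ≈ -1118.5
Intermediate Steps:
j = Rational(-269100341, 217113) (j = Add(-4, Add(Mul(16051, Pow(-13, -1)), Mul(12626, Pow(-16701, -1)))) = Add(-4, Add(Mul(16051, Rational(-1, 13)), Mul(12626, Rational(-1, 16701)))) = Add(-4, Add(Rational(-16051, 13), Rational(-12626, 16701))) = Add(-4, Rational(-268231889, 217113)) = Rational(-269100341, 217113) ≈ -1239.4)
Add(Add(j, Function('q')(Add(81, 39))), Function('C')(-149)) = Add(Add(Rational(-269100341, 217113), Add(81, 39)), Mul(-138, Pow(-149, -1))) = Add(Add(Rational(-269100341, 217113), 120), Mul(-138, Rational(-1, 149))) = Add(Rational(-243046781, 217113), Rational(138, 149)) = Rational(-36184008775, 32349837)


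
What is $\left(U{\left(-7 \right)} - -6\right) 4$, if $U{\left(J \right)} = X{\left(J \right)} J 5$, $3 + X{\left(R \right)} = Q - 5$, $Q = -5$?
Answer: $1844$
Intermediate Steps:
$X{\left(R \right)} = -13$ ($X{\left(R \right)} = -3 - 10 = -13$)
$U{\left(J \right)} = - 65 J$ ($U{\left(J \right)} = - 13 J 5 = - 65 J$)
$\left(U{\left(-7 \right)} - -6\right) 4 = \left(\left(-65\right) \left(-7\right) - -6\right) 4 = \left(455 + 6\right) 4 = 461 \cdot 4 = 1844$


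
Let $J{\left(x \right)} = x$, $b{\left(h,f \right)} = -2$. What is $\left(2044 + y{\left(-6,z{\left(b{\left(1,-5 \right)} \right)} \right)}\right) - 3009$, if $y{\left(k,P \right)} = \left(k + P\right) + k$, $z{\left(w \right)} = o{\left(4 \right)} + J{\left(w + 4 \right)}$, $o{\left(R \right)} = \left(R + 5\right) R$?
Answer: $-939$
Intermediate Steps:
$o{\left(R \right)} = R \left(5 + R\right)$ ($o{\left(R \right)} = \left(5 + R\right) R = R \left(5 + R\right)$)
$z{\left(w \right)} = 40 + w$ ($z{\left(w \right)} = 4 \left(5 + 4\right) + \left(w + 4\right) = 4 \cdot 9 + \left(4 + w\right) = 36 + \left(4 + w\right) = 40 + w$)
$y{\left(k,P \right)} = P + 2 k$ ($y{\left(k,P \right)} = \left(P + k\right) + k = P + 2 k$)
$\left(2044 + y{\left(-6,z{\left(b{\left(1,-5 \right)} \right)} \right)}\right) - 3009 = \left(2044 + \left(\left(40 - 2\right) + 2 \left(-6\right)\right)\right) - 3009 = \left(2044 + \left(38 - 12\right)\right) - 3009 = \left(2044 + 26\right) - 3009 = 2070 - 3009 = -939$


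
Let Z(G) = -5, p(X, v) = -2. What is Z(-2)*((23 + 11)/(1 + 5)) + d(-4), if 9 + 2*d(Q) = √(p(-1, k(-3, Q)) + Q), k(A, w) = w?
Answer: -197/6 + I*√6/2 ≈ -32.833 + 1.2247*I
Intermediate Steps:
d(Q) = -9/2 + √(-2 + Q)/2
Z(-2)*((23 + 11)/(1 + 5)) + d(-4) = -5*(23 + 11)/(1 + 5) + (-9/2 + √(-2 - 4)/2) = -170/6 + (-9/2 + √(-6)/2) = -170/6 + (-9/2 + (I*√6)/2) = -5*17/3 + (-9/2 + I*√6/2) = -85/3 + (-9/2 + I*√6/2) = -197/6 + I*√6/2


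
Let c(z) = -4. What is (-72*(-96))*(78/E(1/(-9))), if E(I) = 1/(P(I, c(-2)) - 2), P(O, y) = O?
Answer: -1138176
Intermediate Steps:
E(I) = 1/(-2 + I) (E(I) = 1/(I - 2) = 1/(-2 + I))
(-72*(-96))*(78/E(1/(-9))) = (-72*(-96))*(78/(1/(-2 + 1/(-9)))) = 6912*(78/(1/(-2 - 1/9))) = 6912*(78/(1/(-19/9))) = 6912*(78/(-9/19)) = 6912*(78*(-19/9)) = 6912*(-494/3) = -1138176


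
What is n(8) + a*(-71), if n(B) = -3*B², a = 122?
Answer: -8854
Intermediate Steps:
n(8) + a*(-71) = -3*8² + 122*(-71) = -3*64 - 8662 = -192 - 8662 = -8854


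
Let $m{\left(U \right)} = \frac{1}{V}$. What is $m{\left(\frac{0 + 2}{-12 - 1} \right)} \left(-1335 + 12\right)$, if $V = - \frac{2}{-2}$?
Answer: $-1323$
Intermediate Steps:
$V = 1$ ($V = \left(-2\right) \left(- \frac{1}{2}\right) = 1$)
$m{\left(U \right)} = 1$ ($m{\left(U \right)} = 1^{-1} = 1$)
$m{\left(\frac{0 + 2}{-12 - 1} \right)} \left(-1335 + 12\right) = 1 \left(-1335 + 12\right) = 1 \left(-1323\right) = -1323$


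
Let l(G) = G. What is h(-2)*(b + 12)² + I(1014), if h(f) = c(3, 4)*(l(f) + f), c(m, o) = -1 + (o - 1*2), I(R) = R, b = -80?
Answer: -17482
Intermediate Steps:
c(m, o) = -3 + o (c(m, o) = -1 + (o - 2) = -1 + (-2 + o) = -3 + o)
h(f) = 2*f (h(f) = (-3 + 4)*(f + f) = 1*(2*f) = 2*f)
h(-2)*(b + 12)² + I(1014) = (2*(-2))*(-80 + 12)² + 1014 = -4*(-68)² + 1014 = -4*4624 + 1014 = -18496 + 1014 = -17482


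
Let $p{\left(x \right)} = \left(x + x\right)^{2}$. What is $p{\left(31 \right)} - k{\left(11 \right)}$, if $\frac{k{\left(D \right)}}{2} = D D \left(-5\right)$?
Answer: $5054$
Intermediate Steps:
$k{\left(D \right)} = - 10 D^{2}$ ($k{\left(D \right)} = 2 D D \left(-5\right) = 2 D^{2} \left(-5\right) = 2 \left(- 5 D^{2}\right) = - 10 D^{2}$)
$p{\left(x \right)} = 4 x^{2}$ ($p{\left(x \right)} = \left(2 x\right)^{2} = 4 x^{2}$)
$p{\left(31 \right)} - k{\left(11 \right)} = 4 \cdot 31^{2} - - 10 \cdot 11^{2} = 4 \cdot 961 - \left(-10\right) 121 = 3844 - -1210 = 3844 + 1210 = 5054$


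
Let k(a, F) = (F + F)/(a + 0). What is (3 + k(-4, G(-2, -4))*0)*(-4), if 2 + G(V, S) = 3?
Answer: -12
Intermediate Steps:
G(V, S) = 1 (G(V, S) = -2 + 3 = 1)
k(a, F) = 2*F/a (k(a, F) = (2*F)/a = 2*F/a)
(3 + k(-4, G(-2, -4))*0)*(-4) = (3 + (2*1/(-4))*0)*(-4) = (3 + (2*1*(-1/4))*0)*(-4) = (3 - 1/2*0)*(-4) = (3 + 0)*(-4) = 3*(-4) = -12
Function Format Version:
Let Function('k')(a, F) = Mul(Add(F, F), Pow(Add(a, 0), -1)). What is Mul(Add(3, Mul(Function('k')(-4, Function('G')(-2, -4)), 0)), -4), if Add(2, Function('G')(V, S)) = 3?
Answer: -12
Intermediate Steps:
Function('G')(V, S) = 1 (Function('G')(V, S) = Add(-2, 3) = 1)
Function('k')(a, F) = Mul(2, F, Pow(a, -1)) (Function('k')(a, F) = Mul(Mul(2, F), Pow(a, -1)) = Mul(2, F, Pow(a, -1)))
Mul(Add(3, Mul(Function('k')(-4, Function('G')(-2, -4)), 0)), -4) = Mul(Add(3, Mul(Mul(2, 1, Pow(-4, -1)), 0)), -4) = Mul(Add(3, Mul(Mul(2, 1, Rational(-1, 4)), 0)), -4) = Mul(Add(3, Mul(Rational(-1, 2), 0)), -4) = Mul(Add(3, 0), -4) = Mul(3, -4) = -12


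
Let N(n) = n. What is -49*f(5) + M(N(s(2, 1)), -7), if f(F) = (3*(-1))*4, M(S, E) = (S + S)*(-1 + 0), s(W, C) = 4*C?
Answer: 580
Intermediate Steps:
M(S, E) = -2*S (M(S, E) = (2*S)*(-1) = -2*S)
f(F) = -12 (f(F) = -3*4 = -12)
-49*f(5) + M(N(s(2, 1)), -7) = -49*(-12) - 8 = 588 - 2*4 = 588 - 8 = 580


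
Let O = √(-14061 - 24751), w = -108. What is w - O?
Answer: -108 - 2*I*√9703 ≈ -108.0 - 197.01*I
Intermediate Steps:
O = 2*I*√9703 (O = √(-38812) = 2*I*√9703 ≈ 197.01*I)
w - O = -108 - 2*I*√9703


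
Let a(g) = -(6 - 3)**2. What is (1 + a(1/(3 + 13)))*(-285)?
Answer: 2280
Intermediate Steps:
a(g) = -9 (a(g) = -1*3**2 = -1*9 = -9)
(1 + a(1/(3 + 13)))*(-285) = (1 - 9)*(-285) = -8*(-285) = 2280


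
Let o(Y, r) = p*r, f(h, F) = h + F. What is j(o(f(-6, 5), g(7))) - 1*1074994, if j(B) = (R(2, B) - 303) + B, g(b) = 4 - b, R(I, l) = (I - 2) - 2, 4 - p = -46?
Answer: -1075449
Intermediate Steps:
p = 50 (p = 4 - 1*(-46) = 4 + 46 = 50)
R(I, l) = -4 + I (R(I, l) = (-2 + I) - 2 = -4 + I)
f(h, F) = F + h
o(Y, r) = 50*r
j(B) = -305 + B (j(B) = ((-4 + 2) - 303) + B = (-2 - 303) + B = -305 + B)
j(o(f(-6, 5), g(7))) - 1*1074994 = (-305 + 50*(4 - 1*7)) - 1*1074994 = (-305 + 50*(4 - 7)) - 1074994 = (-305 + 50*(-3)) - 1074994 = (-305 - 150) - 1074994 = -455 - 1074994 = -1075449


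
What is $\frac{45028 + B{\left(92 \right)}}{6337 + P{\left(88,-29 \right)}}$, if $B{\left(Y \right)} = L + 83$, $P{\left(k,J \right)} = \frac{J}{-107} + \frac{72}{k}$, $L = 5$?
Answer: $\frac{53101532}{7459931} \approx 7.1182$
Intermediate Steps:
$P{\left(k,J \right)} = \frac{72}{k} - \frac{J}{107}$ ($P{\left(k,J \right)} = J \left(- \frac{1}{107}\right) + \frac{72}{k} = - \frac{J}{107} + \frac{72}{k} = \frac{72}{k} - \frac{J}{107}$)
$B{\left(Y \right)} = 88$ ($B{\left(Y \right)} = 5 + 83 = 88$)
$\frac{45028 + B{\left(92 \right)}}{6337 + P{\left(88,-29 \right)}} = \frac{45028 + 88}{6337 - \left(- \frac{29}{107} - \frac{72}{88}\right)} = \frac{45116}{6337 + \left(72 \cdot \frac{1}{88} + \frac{29}{107}\right)} = \frac{45116}{6337 + \left(\frac{9}{11} + \frac{29}{107}\right)} = \frac{45116}{6337 + \frac{1282}{1177}} = \frac{45116}{\frac{7459931}{1177}} = 45116 \cdot \frac{1177}{7459931} = \frac{53101532}{7459931}$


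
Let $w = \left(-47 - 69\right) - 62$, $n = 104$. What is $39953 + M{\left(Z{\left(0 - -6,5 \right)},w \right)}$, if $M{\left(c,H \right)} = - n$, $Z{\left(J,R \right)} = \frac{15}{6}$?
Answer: $39849$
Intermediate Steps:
$Z{\left(J,R \right)} = \frac{5}{2}$ ($Z{\left(J,R \right)} = 15 \cdot \frac{1}{6} = \frac{5}{2}$)
$w = -178$ ($w = -116 - 62 = -178$)
$M{\left(c,H \right)} = -104$ ($M{\left(c,H \right)} = \left(-1\right) 104 = -104$)
$39953 + M{\left(Z{\left(0 - -6,5 \right)},w \right)} = 39953 - 104 = 39849$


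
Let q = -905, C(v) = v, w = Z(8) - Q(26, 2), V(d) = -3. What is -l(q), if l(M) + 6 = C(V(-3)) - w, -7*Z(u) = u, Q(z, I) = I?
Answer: 41/7 ≈ 5.8571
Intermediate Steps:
Z(u) = -u/7
w = -22/7 (w = -1/7*8 - 1*2 = -8/7 - 2 = -22/7 ≈ -3.1429)
l(M) = -41/7 (l(M) = -6 + (-3 - 1*(-22/7)) = -6 + (-3 + 22/7) = -6 + 1/7 = -41/7)
-l(q) = -1*(-41/7) = 41/7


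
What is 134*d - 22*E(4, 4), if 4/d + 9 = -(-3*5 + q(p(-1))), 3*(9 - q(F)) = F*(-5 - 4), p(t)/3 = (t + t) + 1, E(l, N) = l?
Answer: 4/3 ≈ 1.3333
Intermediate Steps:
p(t) = 3 + 6*t (p(t) = 3*((t + t) + 1) = 3*(2*t + 1) = 3*(1 + 2*t) = 3 + 6*t)
q(F) = 9 + 3*F (q(F) = 9 - F*(-5 - 4)/3 = 9 - F*(-9)/3 = 9 - (-3)*F = 9 + 3*F)
d = ⅔ (d = 4/(-9 - (-3*5 + (9 + 3*(3 + 6*(-1))))) = 4/(-9 - (-15 + (9 + 3*(3 - 6)))) = 4/(-9 - (-15 + (9 + 3*(-3)))) = 4/(-9 - (-15 + (9 - 9))) = 4/(-9 - (-15 + 0)) = 4/(-9 - 1*(-15)) = 4/(-9 + 15) = 4/6 = 4*(⅙) = ⅔ ≈ 0.66667)
134*d - 22*E(4, 4) = 134*(⅔) - 22*4 = 268/3 - 88 = 4/3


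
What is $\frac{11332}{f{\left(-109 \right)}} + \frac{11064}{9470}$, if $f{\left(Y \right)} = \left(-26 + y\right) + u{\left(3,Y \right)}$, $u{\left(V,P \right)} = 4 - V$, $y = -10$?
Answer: $- \frac{2138536}{6629} \approx -322.6$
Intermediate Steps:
$f{\left(Y \right)} = -35$ ($f{\left(Y \right)} = \left(-26 - 10\right) + \left(4 - 3\right) = -36 + \left(4 - 3\right) = -36 + 1 = -35$)
$\frac{11332}{f{\left(-109 \right)}} + \frac{11064}{9470} = \frac{11332}{-35} + \frac{11064}{9470} = 11332 \left(- \frac{1}{35}\right) + 11064 \cdot \frac{1}{9470} = - \frac{11332}{35} + \frac{5532}{4735} = - \frac{2138536}{6629}$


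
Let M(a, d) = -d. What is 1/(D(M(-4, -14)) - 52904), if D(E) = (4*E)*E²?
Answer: -1/41928 ≈ -2.3850e-5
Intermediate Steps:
D(E) = 4*E³
1/(D(M(-4, -14)) - 52904) = 1/(4*(-1*(-14))³ - 52904) = 1/(4*14³ - 52904) = 1/(4*2744 - 52904) = 1/(10976 - 52904) = 1/(-41928) = -1/41928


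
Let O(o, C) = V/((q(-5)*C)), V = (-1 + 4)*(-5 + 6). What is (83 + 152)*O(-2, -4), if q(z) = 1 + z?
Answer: 705/16 ≈ 44.063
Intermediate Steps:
V = 3 (V = 3*1 = 3)
O(o, C) = -3/(4*C) (O(o, C) = 3/(((1 - 5)*C)) = 3/((-4*C)) = 3*(-1/(4*C)) = -3/(4*C))
(83 + 152)*O(-2, -4) = (83 + 152)*(-¾/(-4)) = 235*(-¾*(-¼)) = 235*(3/16) = 705/16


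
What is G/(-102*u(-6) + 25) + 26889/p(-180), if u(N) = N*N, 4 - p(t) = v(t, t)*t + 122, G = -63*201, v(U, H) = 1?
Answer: 14121327/32302 ≈ 437.17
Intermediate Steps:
G = -12663
p(t) = -118 - t (p(t) = 4 - (1*t + 122) = 4 - (t + 122) = 4 - (122 + t) = 4 + (-122 - t) = -118 - t)
u(N) = N**2
G/(-102*u(-6) + 25) + 26889/p(-180) = -12663/(-102*(-6)**2 + 25) + 26889/(-118 - 1*(-180)) = -12663/(-102*36 + 25) + 26889/(-118 + 180) = -12663/(-3672 + 25) + 26889/62 = -12663/(-3647) + 26889*(1/62) = -12663*(-1/3647) + 26889/62 = 1809/521 + 26889/62 = 14121327/32302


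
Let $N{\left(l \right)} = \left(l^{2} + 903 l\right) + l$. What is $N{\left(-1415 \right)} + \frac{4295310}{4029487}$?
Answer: $\frac{2913585312965}{4029487} \approx 7.2307 \cdot 10^{5}$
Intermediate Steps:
$N{\left(l \right)} = l^{2} + 904 l$
$N{\left(-1415 \right)} + \frac{4295310}{4029487} = - 1415 \left(904 - 1415\right) + \frac{4295310}{4029487} = \left(-1415\right) \left(-511\right) + 4295310 \cdot \frac{1}{4029487} = 723065 + \frac{4295310}{4029487} = \frac{2913585312965}{4029487}$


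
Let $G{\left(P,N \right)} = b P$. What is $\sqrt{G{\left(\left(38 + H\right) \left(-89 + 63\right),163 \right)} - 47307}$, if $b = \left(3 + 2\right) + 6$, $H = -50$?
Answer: $15 i \sqrt{195} \approx 209.46 i$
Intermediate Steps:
$b = 11$ ($b = 5 + 6 = 11$)
$G{\left(P,N \right)} = 11 P$
$\sqrt{G{\left(\left(38 + H\right) \left(-89 + 63\right),163 \right)} - 47307} = \sqrt{11 \left(38 - 50\right) \left(-89 + 63\right) - 47307} = \sqrt{11 \left(\left(-12\right) \left(-26\right)\right) - 47307} = \sqrt{11 \cdot 312 - 47307} = \sqrt{3432 - 47307} = \sqrt{-43875} = 15 i \sqrt{195}$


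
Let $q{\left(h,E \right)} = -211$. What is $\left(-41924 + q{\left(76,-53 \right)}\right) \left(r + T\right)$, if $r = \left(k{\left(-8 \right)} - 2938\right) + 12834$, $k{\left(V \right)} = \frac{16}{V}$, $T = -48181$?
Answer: $1613222745$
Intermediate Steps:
$r = 9894$ ($r = \left(\frac{16}{-8} - 2938\right) + 12834 = \left(16 \left(- \frac{1}{8}\right) - 2938\right) + 12834 = \left(-2 - 2938\right) + 12834 = -2940 + 12834 = 9894$)
$\left(-41924 + q{\left(76,-53 \right)}\right) \left(r + T\right) = \left(-41924 - 211\right) \left(9894 - 48181\right) = \left(-42135\right) \left(-38287\right) = 1613222745$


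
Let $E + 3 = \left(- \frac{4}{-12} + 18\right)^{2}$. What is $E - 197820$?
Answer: $- \frac{1777382}{9} \approx -1.9749 \cdot 10^{5}$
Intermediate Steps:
$E = \frac{2998}{9}$ ($E = -3 + \left(- \frac{4}{-12} + 18\right)^{2} = -3 + \left(\left(-4\right) \left(- \frac{1}{12}\right) + 18\right)^{2} = -3 + \left(\frac{1}{3} + 18\right)^{2} = -3 + \left(\frac{55}{3}\right)^{2} = -3 + \frac{3025}{9} = \frac{2998}{9} \approx 333.11$)
$E - 197820 = \frac{2998}{9} - 197820 = - \frac{1777382}{9}$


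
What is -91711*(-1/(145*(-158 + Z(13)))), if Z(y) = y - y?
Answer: -91711/22910 ≈ -4.0031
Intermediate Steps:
Z(y) = 0
-91711*(-1/(145*(-158 + Z(13)))) = -91711*(-1/(145*(-158 + 0))) = -91711/((-158*(-145))) = -91711/22910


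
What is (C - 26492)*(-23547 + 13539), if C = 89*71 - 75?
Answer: 202641984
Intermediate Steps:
C = 6244 (C = 6319 - 75 = 6244)
(C - 26492)*(-23547 + 13539) = (6244 - 26492)*(-23547 + 13539) = -20248*(-10008) = 202641984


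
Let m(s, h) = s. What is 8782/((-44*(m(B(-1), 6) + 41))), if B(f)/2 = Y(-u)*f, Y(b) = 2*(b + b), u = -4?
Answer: -4391/198 ≈ -22.177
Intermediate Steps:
Y(b) = 4*b (Y(b) = 2*(2*b) = 4*b)
B(f) = 32*f (B(f) = 2*((4*(-1*(-4)))*f) = 2*((4*4)*f) = 2*(16*f) = 32*f)
8782/((-44*(m(B(-1), 6) + 41))) = 8782/((-44*(32*(-1) + 41))) = 8782/((-44*(-32 + 41))) = 8782/((-44*9)) = 8782/(-396) = 8782*(-1/396) = -4391/198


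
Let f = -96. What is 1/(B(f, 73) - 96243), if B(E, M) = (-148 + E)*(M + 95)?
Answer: -1/137235 ≈ -7.2868e-6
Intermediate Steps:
B(E, M) = (-148 + E)*(95 + M)
1/(B(f, 73) - 96243) = 1/((-14060 - 148*73 + 95*(-96) - 96*73) - 96243) = 1/((-14060 - 10804 - 9120 - 7008) - 96243) = 1/(-40992 - 96243) = 1/(-137235) = -1/137235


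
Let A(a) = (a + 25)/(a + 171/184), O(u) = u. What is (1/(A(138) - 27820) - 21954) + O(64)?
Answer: -15566694128083/711132668 ≈ -21890.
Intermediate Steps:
A(a) = (25 + a)/(171/184 + a) (A(a) = (25 + a)/(a + 171*(1/184)) = (25 + a)/(a + 171/184) = (25 + a)/(171/184 + a))
(1/(A(138) - 27820) - 21954) + O(64) = (1/(184*(25 + 138)/(171 + 184*138) - 27820) - 21954) + 64 = (1/(184*163/(171 + 25392) - 27820) - 21954) + 64 = (1/(184*163/25563 - 27820) - 21954) + 64 = (1/(184*(1/25563)*163 - 27820) - 21954) + 64 = (1/(29992/25563 - 27820) - 21954) + 64 = (1/(-711132668/25563) - 21954) + 64 = (-25563/711132668 - 21954) + 64 = -15612206618835/711132668 + 64 = -15566694128083/711132668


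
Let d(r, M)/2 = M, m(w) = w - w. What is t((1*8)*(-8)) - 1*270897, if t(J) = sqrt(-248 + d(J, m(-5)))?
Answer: -270897 + 2*I*sqrt(62) ≈ -2.709e+5 + 15.748*I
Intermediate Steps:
m(w) = 0
d(r, M) = 2*M
t(J) = 2*I*sqrt(62) (t(J) = sqrt(-248 + 2*0) = sqrt(-248 + 0) = sqrt(-248) = 2*I*sqrt(62))
t((1*8)*(-8)) - 1*270897 = 2*I*sqrt(62) - 1*270897 = 2*I*sqrt(62) - 270897 = -270897 + 2*I*sqrt(62)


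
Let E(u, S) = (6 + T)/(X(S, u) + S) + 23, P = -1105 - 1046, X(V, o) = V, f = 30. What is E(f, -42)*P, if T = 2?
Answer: -344877/7 ≈ -49268.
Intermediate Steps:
P = -2151
E(u, S) = 23 + 4/S (E(u, S) = (6 + 2)/(S + S) + 23 = 8/((2*S)) + 23 = 8*(1/(2*S)) + 23 = 4/S + 23 = 23 + 4/S)
E(f, -42)*P = (23 + 4/(-42))*(-2151) = (23 + 4*(-1/42))*(-2151) = (23 - 2/21)*(-2151) = (481/21)*(-2151) = -344877/7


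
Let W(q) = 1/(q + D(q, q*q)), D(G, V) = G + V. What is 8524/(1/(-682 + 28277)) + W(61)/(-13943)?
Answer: 12603769475531219/53582949 ≈ 2.3522e+8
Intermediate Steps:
W(q) = 1/(q² + 2*q) (W(q) = 1/(q + (q + q*q)) = 1/(q + (q + q²)) = 1/(q² + 2*q))
8524/(1/(-682 + 28277)) + W(61)/(-13943) = 8524/(1/(-682 + 28277)) + (1/(61*(2 + 61)))/(-13943) = 8524/(1/27595) + ((1/61)/63)*(-1/13943) = 8524/(1/27595) + ((1/61)*(1/63))*(-1/13943) = 8524*27595 + (1/3843)*(-1/13943) = 235219780 - 1/53582949 = 12603769475531219/53582949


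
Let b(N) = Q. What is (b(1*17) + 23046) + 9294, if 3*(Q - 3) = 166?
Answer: 97195/3 ≈ 32398.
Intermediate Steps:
Q = 175/3 (Q = 3 + (⅓)*166 = 3 + 166/3 = 175/3 ≈ 58.333)
b(N) = 175/3
(b(1*17) + 23046) + 9294 = (175/3 + 23046) + 9294 = 69313/3 + 9294 = 97195/3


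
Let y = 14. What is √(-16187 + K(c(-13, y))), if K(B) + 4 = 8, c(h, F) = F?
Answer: I*√16183 ≈ 127.21*I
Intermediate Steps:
K(B) = 4 (K(B) = -4 + 8 = 4)
√(-16187 + K(c(-13, y))) = √(-16187 + 4) = √(-16183) = I*√16183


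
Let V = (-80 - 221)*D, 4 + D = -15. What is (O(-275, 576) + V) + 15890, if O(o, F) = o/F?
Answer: 12446509/576 ≈ 21609.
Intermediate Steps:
D = -19 (D = -4 - 15 = -19)
V = 5719 (V = (-80 - 221)*(-19) = -301*(-19) = 5719)
(O(-275, 576) + V) + 15890 = (-275/576 + 5719) + 15890 = 3293869/576 + 15890 = 12446509/576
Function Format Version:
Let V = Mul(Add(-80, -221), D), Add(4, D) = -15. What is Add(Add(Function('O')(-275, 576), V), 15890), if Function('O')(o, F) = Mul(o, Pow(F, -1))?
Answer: Rational(12446509, 576) ≈ 21609.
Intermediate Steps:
D = -19 (D = Add(-4, -15) = -19)
V = 5719 (V = Mul(Add(-80, -221), -19) = Mul(-301, -19) = 5719)
Add(Add(Function('O')(-275, 576), V), 15890) = Add(Add(Mul(-275, Pow(576, -1)), 5719), 15890) = Add(Add(Mul(-275, Rational(1, 576)), 5719), 15890) = Add(Add(Rational(-275, 576), 5719), 15890) = Add(Rational(3293869, 576), 15890) = Rational(12446509, 576)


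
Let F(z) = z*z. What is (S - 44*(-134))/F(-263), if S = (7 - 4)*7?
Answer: 5917/69169 ≈ 0.085544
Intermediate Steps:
S = 21 (S = 3*7 = 21)
F(z) = z**2
(S - 44*(-134))/F(-263) = (21 - 44*(-134))/((-263)**2) = (21 + 5896)/69169 = 5917*(1/69169) = 5917/69169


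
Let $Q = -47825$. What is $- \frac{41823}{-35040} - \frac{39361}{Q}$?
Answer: $\frac{225292961}{111719200} \approx 2.0166$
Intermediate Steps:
$- \frac{41823}{-35040} - \frac{39361}{Q} = - \frac{41823}{-35040} - \frac{39361}{-47825} = \left(-41823\right) \left(- \frac{1}{35040}\right) - - \frac{39361}{47825} = \frac{13941}{11680} + \frac{39361}{47825} = \frac{225292961}{111719200}$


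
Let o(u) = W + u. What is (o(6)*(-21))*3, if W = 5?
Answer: -693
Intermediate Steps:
o(u) = 5 + u
(o(6)*(-21))*3 = ((5 + 6)*(-21))*3 = (11*(-21))*3 = -231*3 = -693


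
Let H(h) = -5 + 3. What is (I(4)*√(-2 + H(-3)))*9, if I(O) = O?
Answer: 72*I ≈ 72.0*I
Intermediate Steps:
H(h) = -2
(I(4)*√(-2 + H(-3)))*9 = (4*√(-2 - 2))*9 = (4*√(-4))*9 = (4*(2*I))*9 = (8*I)*9 = 72*I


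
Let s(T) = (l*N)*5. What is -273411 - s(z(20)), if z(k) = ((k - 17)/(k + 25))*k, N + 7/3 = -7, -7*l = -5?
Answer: -820133/3 ≈ -2.7338e+5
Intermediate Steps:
l = 5/7 (l = -⅐*(-5) = 5/7 ≈ 0.71429)
N = -28/3 (N = -7/3 - 7 = -28/3 ≈ -9.3333)
z(k) = k*(-17 + k)/(25 + k) (z(k) = ((-17 + k)/(25 + k))*k = k*(-17 + k)/(25 + k))
s(T) = -100/3 (s(T) = ((5/7)*(-28/3))*5 = -20/3*5 = -100/3)
-273411 - s(z(20)) = -273411 - 1*(-100/3) = -273411 + 100/3 = -820133/3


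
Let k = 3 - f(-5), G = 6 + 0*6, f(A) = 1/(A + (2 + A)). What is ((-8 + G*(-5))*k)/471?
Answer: -475/1884 ≈ -0.25212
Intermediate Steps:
f(A) = 1/(2 + 2*A)
G = 6 (G = 6 + 0 = 6)
k = 25/8 (k = 3 - 1/(2*(1 - 5)) = 3 - 1/(2*(-4)) = 3 - (-1)/(2*4) = 3 - 1*(-⅛) = 3 + ⅛ = 25/8 ≈ 3.1250)
((-8 + G*(-5))*k)/471 = ((-8 + 6*(-5))*(25/8))/471 = ((-8 - 30)*(25/8))*(1/471) = -38*25/8*(1/471) = -475/4*1/471 = -475/1884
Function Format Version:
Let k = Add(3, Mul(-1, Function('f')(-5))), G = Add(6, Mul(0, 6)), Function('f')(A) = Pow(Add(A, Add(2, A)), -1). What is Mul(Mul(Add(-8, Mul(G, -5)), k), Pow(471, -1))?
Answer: Rational(-475, 1884) ≈ -0.25212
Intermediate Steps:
Function('f')(A) = Pow(Add(2, Mul(2, A)), -1)
G = 6 (G = Add(6, 0) = 6)
k = Rational(25, 8) (k = Add(3, Mul(-1, Mul(Rational(1, 2), Pow(Add(1, -5), -1)))) = Add(3, Mul(-1, Mul(Rational(1, 2), Pow(-4, -1)))) = Add(3, Mul(-1, Mul(Rational(1, 2), Rational(-1, 4)))) = Add(3, Mul(-1, Rational(-1, 8))) = Add(3, Rational(1, 8)) = Rational(25, 8) ≈ 3.1250)
Mul(Mul(Add(-8, Mul(G, -5)), k), Pow(471, -1)) = Mul(Mul(Add(-8, Mul(6, -5)), Rational(25, 8)), Pow(471, -1)) = Mul(Mul(Add(-8, -30), Rational(25, 8)), Rational(1, 471)) = Mul(Mul(-38, Rational(25, 8)), Rational(1, 471)) = Mul(Rational(-475, 4), Rational(1, 471)) = Rational(-475, 1884)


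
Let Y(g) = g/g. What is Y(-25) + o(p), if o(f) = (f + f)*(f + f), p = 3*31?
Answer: 34597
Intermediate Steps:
Y(g) = 1
p = 93
o(f) = 4*f**2 (o(f) = (2*f)*(2*f) = 4*f**2)
Y(-25) + o(p) = 1 + 4*93**2 = 1 + 4*8649 = 1 + 34596 = 34597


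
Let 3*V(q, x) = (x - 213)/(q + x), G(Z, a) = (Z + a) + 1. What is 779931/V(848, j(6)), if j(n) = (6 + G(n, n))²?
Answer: 2828809737/148 ≈ 1.9114e+7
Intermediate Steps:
G(Z, a) = 1 + Z + a
j(n) = (7 + 2*n)² (j(n) = (6 + (1 + n + n))² = (6 + (1 + 2*n))² = (7 + 2*n)²)
V(q, x) = (-213 + x)/(3*(q + x)) (V(q, x) = ((x - 213)/(q + x))/3 = ((-213 + x)/(q + x))/3 = (-213 + x)/(3*(q + x)))
779931/V(848, j(6)) = 779931/(((-71 + (7 + 2*6)²/3)/(848 + (7 + 2*6)²))) = 779931/(((-71 + (7 + 12)²/3)/(848 + (7 + 12)²))) = 779931/(((-71 + (⅓)*19²)/(848 + 19²))) = 779931/(((-71 + (⅓)*361)/(848 + 361))) = 779931/(((-71 + 361/3)/1209)) = 779931/(((1/1209)*(148/3))) = 779931/(148/3627) = 779931*(3627/148) = 2828809737/148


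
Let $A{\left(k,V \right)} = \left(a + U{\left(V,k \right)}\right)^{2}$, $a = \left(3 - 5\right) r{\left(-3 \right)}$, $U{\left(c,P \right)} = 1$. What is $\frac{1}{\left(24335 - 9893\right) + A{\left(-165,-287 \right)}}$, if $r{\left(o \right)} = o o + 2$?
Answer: $\frac{1}{14883} \approx 6.7191 \cdot 10^{-5}$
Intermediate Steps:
$r{\left(o \right)} = 2 + o^{2}$ ($r{\left(o \right)} = o^{2} + 2 = 2 + o^{2}$)
$a = -22$ ($a = \left(3 - 5\right) \left(2 + \left(-3\right)^{2}\right) = - 2 \left(2 + 9\right) = \left(-2\right) 11 = -22$)
$A{\left(k,V \right)} = 441$ ($A{\left(k,V \right)} = \left(-22 + 1\right)^{2} = \left(-21\right)^{2} = 441$)
$\frac{1}{\left(24335 - 9893\right) + A{\left(-165,-287 \right)}} = \frac{1}{\left(24335 - 9893\right) + 441} = \frac{1}{14442 + 441} = \frac{1}{14883}$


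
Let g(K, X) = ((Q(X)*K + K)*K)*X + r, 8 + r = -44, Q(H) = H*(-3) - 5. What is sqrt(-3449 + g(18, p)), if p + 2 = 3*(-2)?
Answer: 3*I*sqrt(6149) ≈ 235.25*I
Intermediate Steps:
Q(H) = -5 - 3*H (Q(H) = -3*H - 5 = -5 - 3*H)
r = -52 (r = -8 - 44 = -52)
p = -8 (p = -2 + 3*(-2) = -2 - 6 = -8)
g(K, X) = -52 + K*X*(K + K*(-5 - 3*X)) (g(K, X) = (((-5 - 3*X)*K + K)*K)*X - 52 = ((K*(-5 - 3*X) + K)*K)*X - 52 = ((K + K*(-5 - 3*X))*K)*X - 52 = (K*(K + K*(-5 - 3*X)))*X - 52 = K*X*(K + K*(-5 - 3*X)) - 52 = -52 + K*X*(K + K*(-5 - 3*X)))
sqrt(-3449 + g(18, p)) = sqrt(-3449 + (-52 - 8*18**2 - 1*(-8)*18**2*(5 + 3*(-8)))) = sqrt(-3449 + (-52 - 8*324 - 1*(-8)*324*(5 - 24))) = sqrt(-3449 + (-52 - 2592 - 1*(-8)*324*(-19))) = sqrt(-3449 + (-52 - 2592 - 49248)) = sqrt(-3449 - 51892) = sqrt(-55341) = 3*I*sqrt(6149)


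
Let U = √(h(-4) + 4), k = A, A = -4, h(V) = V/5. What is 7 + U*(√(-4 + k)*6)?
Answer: 7 + 48*I*√10/5 ≈ 7.0 + 30.358*I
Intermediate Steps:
h(V) = V/5 (h(V) = V*(⅕) = V/5)
k = -4
U = 4*√5/5 (U = √((⅕)*(-4) + 4) = √(-⅘ + 4) = √(16/5) = 4*√5/5 ≈ 1.7889)
7 + U*(√(-4 + k)*6) = 7 + (4*√5/5)*(√(-4 - 4)*6) = 7 + (4*√5/5)*(√(-8)*6) = 7 + (4*√5/5)*((2*I*√2)*6) = 7 + (4*√5/5)*(12*I*√2) = 7 + 48*I*√10/5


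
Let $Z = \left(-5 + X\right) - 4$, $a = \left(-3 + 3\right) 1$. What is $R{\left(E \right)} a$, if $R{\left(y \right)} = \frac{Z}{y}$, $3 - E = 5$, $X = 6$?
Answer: $0$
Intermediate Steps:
$E = -2$ ($E = 3 - 5 = -2$)
$a = 0$ ($a = 0 \cdot 1 = 0$)
$Z = -3$ ($Z = \left(-5 + 6\right) - 4 = 1 - 4 = -3$)
$R{\left(y \right)} = - \frac{3}{y}$
$R{\left(E \right)} a = - \frac{3}{-2} \cdot 0 = \left(-3\right) \left(- \frac{1}{2}\right) 0 = \frac{3}{2} \cdot 0 = 0$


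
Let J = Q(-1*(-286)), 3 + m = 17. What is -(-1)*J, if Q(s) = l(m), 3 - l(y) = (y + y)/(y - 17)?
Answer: 37/3 ≈ 12.333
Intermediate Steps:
m = 14 (m = -3 + 17 = 14)
l(y) = 3 - 2*y/(-17 + y) (l(y) = 3 - (y + y)/(y - 17) = 3 - 2*y/(-17 + y))
Q(s) = 37/3 (Q(s) = (-51 + 14)/(-17 + 14) = -37/(-3) = -1/3*(-37) = 37/3)
J = 37/3 ≈ 12.333
-(-1)*J = -(-1)*37/3 = -1*(-37/3) = 37/3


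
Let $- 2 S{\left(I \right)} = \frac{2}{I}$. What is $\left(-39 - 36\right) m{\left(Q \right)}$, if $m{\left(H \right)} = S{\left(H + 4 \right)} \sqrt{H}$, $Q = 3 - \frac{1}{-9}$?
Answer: $\frac{225 \sqrt{7}}{32} \approx 18.603$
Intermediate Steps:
$S{\left(I \right)} = - \frac{1}{I}$ ($S{\left(I \right)} = - \frac{2 \frac{1}{I}}{2} = - \frac{1}{I}$)
$Q = \frac{28}{9}$ ($Q = 3 - - \frac{1}{9} = 3 + \frac{1}{9} = \frac{28}{9} \approx 3.1111$)
$m{\left(H \right)} = - \frac{\sqrt{H}}{4 + H}$ ($m{\left(H \right)} = - \frac{1}{H + 4} \sqrt{H} = - \frac{1}{4 + H} \sqrt{H} = - \frac{\sqrt{H}}{4 + H}$)
$\left(-39 - 36\right) m{\left(Q \right)} = \left(-39 - 36\right) \left(- \frac{\sqrt{\frac{28}{9}}}{4 + \frac{28}{9}}\right) = \left(-39 - 36\right) \left(- \frac{\frac{2}{3} \sqrt{7}}{\frac{64}{9}}\right) = - 75 \left(\left(-1\right) \frac{2 \sqrt{7}}{3} \cdot \frac{9}{64}\right) = - 75 \left(- \frac{3 \sqrt{7}}{32}\right) = \frac{225 \sqrt{7}}{32}$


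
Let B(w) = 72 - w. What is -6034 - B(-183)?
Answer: -6289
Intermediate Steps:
-6034 - B(-183) = -6034 - (72 - 1*(-183)) = -6034 - (72 + 183) = -6034 - 1*255 = -6034 - 255 = -6289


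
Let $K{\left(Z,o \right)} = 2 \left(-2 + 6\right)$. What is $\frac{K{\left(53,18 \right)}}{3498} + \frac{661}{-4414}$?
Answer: $- \frac{1138433}{7720086} \approx -0.14746$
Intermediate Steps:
$K{\left(Z,o \right)} = 8$ ($K{\left(Z,o \right)} = 2 \cdot 4 = 8$)
$\frac{K{\left(53,18 \right)}}{3498} + \frac{661}{-4414} = \frac{8}{3498} + \frac{661}{-4414} = 8 \cdot \frac{1}{3498} + 661 \left(- \frac{1}{4414}\right) = \frac{4}{1749} - \frac{661}{4414} = - \frac{1138433}{7720086}$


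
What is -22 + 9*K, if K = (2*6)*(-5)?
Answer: -562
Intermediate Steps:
K = -60 (K = 12*(-5) = -60)
-22 + 9*K = -22 + 9*(-60) = -22 - 540 = -562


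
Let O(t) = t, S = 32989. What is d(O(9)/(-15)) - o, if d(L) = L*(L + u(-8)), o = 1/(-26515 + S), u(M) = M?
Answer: 835121/161850 ≈ 5.1598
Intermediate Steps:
o = 1/6474 (o = 1/(-26515 + 32989) = 1/6474 ≈ 0.00015446)
d(L) = L*(-8 + L) (d(L) = L*(L - 8) = L*(-8 + L))
d(O(9)/(-15)) - o = (9/(-15))*(-8 + 9/(-15)) - 1*1/6474 = (9*(-1/15))*(-8 + 9*(-1/15)) - 1/6474 = -3*(-8 - ⅗)/5 - 1/6474 = -⅗*(-43/5) - 1/6474 = 129/25 - 1/6474 = 835121/161850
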